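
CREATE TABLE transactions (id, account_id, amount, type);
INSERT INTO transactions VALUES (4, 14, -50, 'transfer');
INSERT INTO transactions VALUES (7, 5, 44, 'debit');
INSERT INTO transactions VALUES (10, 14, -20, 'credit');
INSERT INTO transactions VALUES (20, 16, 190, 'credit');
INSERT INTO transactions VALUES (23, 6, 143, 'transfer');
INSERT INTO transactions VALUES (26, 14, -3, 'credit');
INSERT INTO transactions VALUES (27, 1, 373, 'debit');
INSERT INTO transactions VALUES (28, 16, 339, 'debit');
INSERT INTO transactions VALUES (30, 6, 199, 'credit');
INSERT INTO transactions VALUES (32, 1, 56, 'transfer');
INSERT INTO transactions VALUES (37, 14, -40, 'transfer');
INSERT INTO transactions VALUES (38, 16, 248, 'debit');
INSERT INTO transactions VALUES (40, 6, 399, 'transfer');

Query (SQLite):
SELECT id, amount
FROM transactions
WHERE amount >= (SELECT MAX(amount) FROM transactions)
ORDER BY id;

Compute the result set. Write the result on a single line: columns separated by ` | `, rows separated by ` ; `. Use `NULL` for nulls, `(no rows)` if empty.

Scalar subquery: MAX(amount) over all transactions rows = 399.
Keep rows where amount >= that value.

40 | 399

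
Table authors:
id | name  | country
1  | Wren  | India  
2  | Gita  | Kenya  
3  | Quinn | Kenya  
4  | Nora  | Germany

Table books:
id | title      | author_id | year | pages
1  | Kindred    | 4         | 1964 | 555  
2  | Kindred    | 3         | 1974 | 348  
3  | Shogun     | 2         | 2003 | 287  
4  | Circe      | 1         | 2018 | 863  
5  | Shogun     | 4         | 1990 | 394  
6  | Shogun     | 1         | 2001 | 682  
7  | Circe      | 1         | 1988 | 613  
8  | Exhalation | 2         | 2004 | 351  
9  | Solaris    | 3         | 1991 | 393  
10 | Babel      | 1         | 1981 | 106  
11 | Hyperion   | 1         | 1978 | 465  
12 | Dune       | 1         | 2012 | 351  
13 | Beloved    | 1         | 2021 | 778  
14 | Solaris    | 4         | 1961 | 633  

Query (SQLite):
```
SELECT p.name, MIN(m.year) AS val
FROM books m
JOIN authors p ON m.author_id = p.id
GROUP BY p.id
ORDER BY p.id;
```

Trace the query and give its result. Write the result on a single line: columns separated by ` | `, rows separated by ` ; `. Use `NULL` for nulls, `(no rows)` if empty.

Wren | 1978 ; Gita | 2003 ; Quinn | 1974 ; Nora | 1961

Join each books row to its authors via author_id.
Group joined rows by authors.id; compute MIN(m.year) per group.
  1: ids {4, 6, 7, 10, 11, 12, 13} → MIN(m.year)=1978
  2: ids {3, 8} → MIN(m.year)=2003
  3: ids {2, 9} → MIN(m.year)=1974
  4: ids {1, 5, 14} → MIN(m.year)=1961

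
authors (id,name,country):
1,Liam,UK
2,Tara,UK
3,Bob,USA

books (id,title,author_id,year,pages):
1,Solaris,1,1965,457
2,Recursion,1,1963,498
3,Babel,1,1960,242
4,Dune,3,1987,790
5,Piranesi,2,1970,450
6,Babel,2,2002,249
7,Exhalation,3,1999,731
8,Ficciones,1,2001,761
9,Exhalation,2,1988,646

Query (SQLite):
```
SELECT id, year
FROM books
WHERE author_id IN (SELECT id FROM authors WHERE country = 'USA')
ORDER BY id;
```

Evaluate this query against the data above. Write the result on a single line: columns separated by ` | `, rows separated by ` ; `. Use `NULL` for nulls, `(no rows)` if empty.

4 | 1987 ; 7 | 1999

Inner query: authors.id where country = 'USA'.
Outer: keep books rows whose author_id is in that set.
Inner query → {3}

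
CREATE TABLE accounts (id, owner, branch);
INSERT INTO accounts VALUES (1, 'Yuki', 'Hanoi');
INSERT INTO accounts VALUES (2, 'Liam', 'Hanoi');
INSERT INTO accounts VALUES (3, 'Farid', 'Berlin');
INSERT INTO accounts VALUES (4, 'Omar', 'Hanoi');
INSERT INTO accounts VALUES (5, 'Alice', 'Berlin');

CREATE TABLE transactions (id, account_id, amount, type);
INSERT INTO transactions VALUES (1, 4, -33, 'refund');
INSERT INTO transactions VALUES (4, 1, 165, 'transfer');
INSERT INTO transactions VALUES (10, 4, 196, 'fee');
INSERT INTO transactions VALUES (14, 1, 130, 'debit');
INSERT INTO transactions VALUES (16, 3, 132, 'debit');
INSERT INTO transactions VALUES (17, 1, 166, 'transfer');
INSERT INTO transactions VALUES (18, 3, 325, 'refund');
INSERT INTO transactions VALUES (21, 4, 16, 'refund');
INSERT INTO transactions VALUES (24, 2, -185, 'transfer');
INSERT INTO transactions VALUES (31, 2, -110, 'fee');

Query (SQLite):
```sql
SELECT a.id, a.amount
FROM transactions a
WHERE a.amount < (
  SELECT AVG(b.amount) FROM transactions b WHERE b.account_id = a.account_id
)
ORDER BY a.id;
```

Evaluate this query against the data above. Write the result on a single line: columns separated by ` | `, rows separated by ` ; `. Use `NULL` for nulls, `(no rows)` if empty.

1 | -33 ; 14 | 130 ; 16 | 132 ; 21 | 16 ; 24 | -185

For each transactions row a, compute AVG(amount) over rows sharing a.account_id.
Keep row a if a.amount < that per-group AVG.
  account_id=1: AVG(amount) = 153.666667
  account_id=2: AVG(amount) = -147.5
  account_id=3: AVG(amount) = 228.5
  account_id=4: AVG(amount) = 59.666667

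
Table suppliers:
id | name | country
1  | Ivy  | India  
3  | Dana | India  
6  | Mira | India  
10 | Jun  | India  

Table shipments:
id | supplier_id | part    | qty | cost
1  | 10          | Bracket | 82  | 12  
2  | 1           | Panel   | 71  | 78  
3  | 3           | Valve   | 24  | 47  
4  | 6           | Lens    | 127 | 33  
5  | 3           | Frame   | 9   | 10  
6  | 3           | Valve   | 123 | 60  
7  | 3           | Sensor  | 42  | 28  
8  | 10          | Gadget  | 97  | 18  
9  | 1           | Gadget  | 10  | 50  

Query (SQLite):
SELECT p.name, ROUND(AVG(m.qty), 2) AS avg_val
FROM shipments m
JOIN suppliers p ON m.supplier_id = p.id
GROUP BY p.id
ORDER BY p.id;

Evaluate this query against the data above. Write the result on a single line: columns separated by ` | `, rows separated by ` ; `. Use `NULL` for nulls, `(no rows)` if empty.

Ivy | 40.5 ; Dana | 49.5 ; Mira | 127 ; Jun | 89.5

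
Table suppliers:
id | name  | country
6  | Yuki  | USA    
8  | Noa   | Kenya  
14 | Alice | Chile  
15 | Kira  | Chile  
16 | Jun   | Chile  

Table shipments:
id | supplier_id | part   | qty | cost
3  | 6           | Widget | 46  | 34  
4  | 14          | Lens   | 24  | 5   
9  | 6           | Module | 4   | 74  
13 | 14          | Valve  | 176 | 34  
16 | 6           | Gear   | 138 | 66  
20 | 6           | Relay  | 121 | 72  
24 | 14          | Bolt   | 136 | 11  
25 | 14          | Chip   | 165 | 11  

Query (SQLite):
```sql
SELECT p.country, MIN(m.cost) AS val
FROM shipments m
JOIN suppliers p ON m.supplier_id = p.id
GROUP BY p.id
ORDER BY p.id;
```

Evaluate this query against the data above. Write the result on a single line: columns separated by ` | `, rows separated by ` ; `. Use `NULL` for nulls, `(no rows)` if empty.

USA | 34 ; Chile | 5

Join each shipments row to its suppliers via supplier_id.
Group joined rows by suppliers.id; compute MIN(m.cost) per group.
  6: ids {3, 9, 16, 20} → MIN(m.cost)=34
  14: ids {4, 13, 24, 25} → MIN(m.cost)=5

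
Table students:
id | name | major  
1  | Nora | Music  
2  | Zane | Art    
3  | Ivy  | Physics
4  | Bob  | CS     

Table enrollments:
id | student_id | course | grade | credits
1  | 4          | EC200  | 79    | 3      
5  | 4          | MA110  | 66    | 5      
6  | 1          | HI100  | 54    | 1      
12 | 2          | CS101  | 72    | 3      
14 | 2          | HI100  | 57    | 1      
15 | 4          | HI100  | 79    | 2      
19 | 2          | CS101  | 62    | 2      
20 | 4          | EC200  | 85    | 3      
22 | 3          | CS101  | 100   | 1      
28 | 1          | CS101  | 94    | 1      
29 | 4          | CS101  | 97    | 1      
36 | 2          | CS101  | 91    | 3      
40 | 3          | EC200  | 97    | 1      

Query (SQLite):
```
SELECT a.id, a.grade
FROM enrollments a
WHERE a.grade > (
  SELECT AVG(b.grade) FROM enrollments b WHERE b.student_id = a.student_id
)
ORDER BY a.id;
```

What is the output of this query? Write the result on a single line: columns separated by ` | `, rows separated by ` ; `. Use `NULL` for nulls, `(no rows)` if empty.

For each enrollments row a, compute AVG(grade) over rows sharing a.student_id.
Keep row a if a.grade > that per-group AVG.
  student_id=1: AVG(grade) = 74.0
  student_id=2: AVG(grade) = 70.5
  student_id=3: AVG(grade) = 98.5
  student_id=4: AVG(grade) = 81.2

12 | 72 ; 20 | 85 ; 22 | 100 ; 28 | 94 ; 29 | 97 ; 36 | 91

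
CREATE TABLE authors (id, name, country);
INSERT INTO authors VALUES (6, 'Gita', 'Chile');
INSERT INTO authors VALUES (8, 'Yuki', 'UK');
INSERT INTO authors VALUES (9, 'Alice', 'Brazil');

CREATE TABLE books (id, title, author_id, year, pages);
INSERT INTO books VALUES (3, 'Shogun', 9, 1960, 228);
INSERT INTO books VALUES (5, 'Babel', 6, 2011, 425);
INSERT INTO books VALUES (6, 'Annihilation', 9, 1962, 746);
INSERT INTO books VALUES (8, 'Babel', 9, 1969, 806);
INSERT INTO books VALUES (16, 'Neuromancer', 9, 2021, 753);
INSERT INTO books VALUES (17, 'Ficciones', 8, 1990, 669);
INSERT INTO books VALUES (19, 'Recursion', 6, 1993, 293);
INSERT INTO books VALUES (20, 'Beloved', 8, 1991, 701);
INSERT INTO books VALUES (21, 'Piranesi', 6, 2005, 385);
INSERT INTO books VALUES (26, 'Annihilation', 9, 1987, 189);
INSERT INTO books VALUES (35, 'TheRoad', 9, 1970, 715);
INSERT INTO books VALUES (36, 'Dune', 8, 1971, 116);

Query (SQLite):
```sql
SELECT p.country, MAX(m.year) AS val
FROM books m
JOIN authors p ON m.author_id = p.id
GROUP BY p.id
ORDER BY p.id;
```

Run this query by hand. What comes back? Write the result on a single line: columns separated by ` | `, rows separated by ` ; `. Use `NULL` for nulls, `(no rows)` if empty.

Join each books row to its authors via author_id.
Group joined rows by authors.id; compute MAX(m.year) per group.
  6: ids {5, 19, 21} → MAX(m.year)=2011
  8: ids {17, 20, 36} → MAX(m.year)=1991
  9: ids {3, 6, 8, 16, 26, 35} → MAX(m.year)=2021

Chile | 2011 ; UK | 1991 ; Brazil | 2021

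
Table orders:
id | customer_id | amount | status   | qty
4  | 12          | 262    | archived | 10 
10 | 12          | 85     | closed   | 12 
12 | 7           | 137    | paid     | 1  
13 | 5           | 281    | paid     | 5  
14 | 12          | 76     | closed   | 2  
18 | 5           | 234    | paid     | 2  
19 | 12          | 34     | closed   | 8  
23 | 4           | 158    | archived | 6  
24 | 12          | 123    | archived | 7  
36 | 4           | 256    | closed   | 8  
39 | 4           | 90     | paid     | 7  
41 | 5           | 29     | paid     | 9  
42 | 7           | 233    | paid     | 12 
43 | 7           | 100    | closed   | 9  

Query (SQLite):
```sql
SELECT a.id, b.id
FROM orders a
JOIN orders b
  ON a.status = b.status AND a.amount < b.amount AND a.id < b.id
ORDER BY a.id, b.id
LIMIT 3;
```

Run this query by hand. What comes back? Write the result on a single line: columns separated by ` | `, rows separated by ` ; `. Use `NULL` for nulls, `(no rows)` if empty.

Pairs (a,b) with same status, a.amount < b.amount, a.id < b.id.
status groups: archived:{4,23,24} closed:{10,14,19,36,43} paid:{12,13,18,39,41,42}
Ordered by (a.id, b.id); first 3.

10 | 36 ; 10 | 43 ; 12 | 13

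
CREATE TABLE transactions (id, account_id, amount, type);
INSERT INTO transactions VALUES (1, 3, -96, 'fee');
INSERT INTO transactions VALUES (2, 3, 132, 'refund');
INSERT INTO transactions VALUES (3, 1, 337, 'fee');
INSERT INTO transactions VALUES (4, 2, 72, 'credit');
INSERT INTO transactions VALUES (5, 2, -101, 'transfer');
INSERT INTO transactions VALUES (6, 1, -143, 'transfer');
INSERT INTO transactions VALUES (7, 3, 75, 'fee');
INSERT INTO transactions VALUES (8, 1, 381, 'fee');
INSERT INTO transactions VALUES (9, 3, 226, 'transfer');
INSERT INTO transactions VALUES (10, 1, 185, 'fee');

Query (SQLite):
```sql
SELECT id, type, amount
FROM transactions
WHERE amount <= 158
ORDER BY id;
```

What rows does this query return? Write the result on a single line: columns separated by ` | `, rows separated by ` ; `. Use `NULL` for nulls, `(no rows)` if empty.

amount <= 158: ids {1, 2, 4, 5, 6, 7}

1 | fee | -96 ; 2 | refund | 132 ; 4 | credit | 72 ; 5 | transfer | -101 ; 6 | transfer | -143 ; 7 | fee | 75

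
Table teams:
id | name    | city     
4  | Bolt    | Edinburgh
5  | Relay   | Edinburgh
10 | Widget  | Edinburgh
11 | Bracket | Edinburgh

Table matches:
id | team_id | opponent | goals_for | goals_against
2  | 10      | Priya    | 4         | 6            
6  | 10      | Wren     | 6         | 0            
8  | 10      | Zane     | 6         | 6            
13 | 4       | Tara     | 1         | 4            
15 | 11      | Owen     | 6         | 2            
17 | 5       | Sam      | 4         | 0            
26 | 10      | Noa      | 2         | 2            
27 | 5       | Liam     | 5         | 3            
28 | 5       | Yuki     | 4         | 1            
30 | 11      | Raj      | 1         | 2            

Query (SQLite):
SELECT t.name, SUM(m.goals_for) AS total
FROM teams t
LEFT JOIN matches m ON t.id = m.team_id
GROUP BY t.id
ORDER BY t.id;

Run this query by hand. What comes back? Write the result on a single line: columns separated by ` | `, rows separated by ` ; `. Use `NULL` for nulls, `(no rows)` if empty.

Bolt | 1 ; Relay | 13 ; Widget | 18 ; Bracket | 7

LEFT JOIN keeps every teams row; unmatched ones get NULL for matches columns.
Group by teams.id and compute SUM(m.goals_for). SUM over an all-NULL group is NULL.
  4: ids {13} → SUM(m.goals_for)=1
  5: ids {17, 27, 28} → SUM(m.goals_for)=13
  10: ids {2, 6, 8, 26} → SUM(m.goals_for)=18
  11: ids {15, 30} → SUM(m.goals_for)=7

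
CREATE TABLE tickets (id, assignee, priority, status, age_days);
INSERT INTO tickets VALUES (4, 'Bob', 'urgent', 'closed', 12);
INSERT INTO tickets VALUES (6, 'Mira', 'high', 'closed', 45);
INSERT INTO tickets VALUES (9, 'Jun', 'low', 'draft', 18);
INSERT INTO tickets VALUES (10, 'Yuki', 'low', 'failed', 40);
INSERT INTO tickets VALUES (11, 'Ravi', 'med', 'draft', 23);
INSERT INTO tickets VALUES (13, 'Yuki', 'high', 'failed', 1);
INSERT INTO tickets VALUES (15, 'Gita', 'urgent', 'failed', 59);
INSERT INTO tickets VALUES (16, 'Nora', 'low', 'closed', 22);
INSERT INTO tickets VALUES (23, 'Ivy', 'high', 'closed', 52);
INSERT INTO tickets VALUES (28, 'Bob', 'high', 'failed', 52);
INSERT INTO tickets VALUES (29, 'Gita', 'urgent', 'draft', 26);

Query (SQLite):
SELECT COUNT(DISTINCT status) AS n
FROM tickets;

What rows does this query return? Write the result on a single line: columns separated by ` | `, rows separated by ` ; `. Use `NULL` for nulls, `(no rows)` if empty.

3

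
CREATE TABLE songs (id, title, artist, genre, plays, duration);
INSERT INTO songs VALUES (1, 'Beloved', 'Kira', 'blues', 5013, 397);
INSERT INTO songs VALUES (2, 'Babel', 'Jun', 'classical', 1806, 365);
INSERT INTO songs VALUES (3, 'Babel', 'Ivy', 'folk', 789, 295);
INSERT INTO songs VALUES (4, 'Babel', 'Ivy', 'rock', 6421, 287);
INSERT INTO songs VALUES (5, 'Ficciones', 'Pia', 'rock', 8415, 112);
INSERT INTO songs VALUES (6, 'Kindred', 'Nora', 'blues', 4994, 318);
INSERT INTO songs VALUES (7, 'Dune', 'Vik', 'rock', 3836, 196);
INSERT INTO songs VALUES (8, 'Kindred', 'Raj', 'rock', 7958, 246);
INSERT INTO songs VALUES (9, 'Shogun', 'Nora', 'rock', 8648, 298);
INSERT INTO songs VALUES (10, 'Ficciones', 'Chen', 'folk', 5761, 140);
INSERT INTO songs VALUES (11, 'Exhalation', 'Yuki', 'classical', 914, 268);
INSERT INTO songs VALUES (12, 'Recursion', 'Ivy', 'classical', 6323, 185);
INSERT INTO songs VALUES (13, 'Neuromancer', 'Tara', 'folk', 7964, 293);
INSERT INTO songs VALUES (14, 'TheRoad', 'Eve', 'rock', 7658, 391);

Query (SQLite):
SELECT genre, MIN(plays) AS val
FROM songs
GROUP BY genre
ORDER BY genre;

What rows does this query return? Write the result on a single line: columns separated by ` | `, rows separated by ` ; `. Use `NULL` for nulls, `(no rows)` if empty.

Partition songs by genre; compute MIN(plays) within each group.
  blues: ids {1, 6} → MIN(plays)=4994
  classical: ids {2, 11, 12} → MIN(plays)=914
  folk: ids {3, 10, 13} → MIN(plays)=789
  rock: ids {4, 5, 7, 8, 9, 14} → MIN(plays)=3836

blues | 4994 ; classical | 914 ; folk | 789 ; rock | 3836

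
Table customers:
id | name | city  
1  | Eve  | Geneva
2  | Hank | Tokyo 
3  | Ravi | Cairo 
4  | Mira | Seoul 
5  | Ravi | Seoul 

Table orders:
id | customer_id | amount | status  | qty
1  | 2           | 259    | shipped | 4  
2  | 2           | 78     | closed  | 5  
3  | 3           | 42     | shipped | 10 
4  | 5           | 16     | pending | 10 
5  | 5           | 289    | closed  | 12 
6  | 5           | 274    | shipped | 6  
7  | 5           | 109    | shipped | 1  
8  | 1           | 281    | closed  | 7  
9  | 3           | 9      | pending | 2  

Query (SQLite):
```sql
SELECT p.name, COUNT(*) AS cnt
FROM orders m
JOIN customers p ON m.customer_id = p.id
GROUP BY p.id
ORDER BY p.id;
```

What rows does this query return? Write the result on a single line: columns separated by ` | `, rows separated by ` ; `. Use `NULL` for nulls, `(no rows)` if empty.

Eve | 1 ; Hank | 2 ; Ravi | 2 ; Ravi | 4

Join each orders row to its customers via customer_id.
Group joined rows by customers.id; compute COUNT(*) per group.
  1: ids {8} → COUNT(*)=1
  2: ids {1, 2} → COUNT(*)=2
  3: ids {3, 9} → COUNT(*)=2
  5: ids {4, 5, 6, 7} → COUNT(*)=4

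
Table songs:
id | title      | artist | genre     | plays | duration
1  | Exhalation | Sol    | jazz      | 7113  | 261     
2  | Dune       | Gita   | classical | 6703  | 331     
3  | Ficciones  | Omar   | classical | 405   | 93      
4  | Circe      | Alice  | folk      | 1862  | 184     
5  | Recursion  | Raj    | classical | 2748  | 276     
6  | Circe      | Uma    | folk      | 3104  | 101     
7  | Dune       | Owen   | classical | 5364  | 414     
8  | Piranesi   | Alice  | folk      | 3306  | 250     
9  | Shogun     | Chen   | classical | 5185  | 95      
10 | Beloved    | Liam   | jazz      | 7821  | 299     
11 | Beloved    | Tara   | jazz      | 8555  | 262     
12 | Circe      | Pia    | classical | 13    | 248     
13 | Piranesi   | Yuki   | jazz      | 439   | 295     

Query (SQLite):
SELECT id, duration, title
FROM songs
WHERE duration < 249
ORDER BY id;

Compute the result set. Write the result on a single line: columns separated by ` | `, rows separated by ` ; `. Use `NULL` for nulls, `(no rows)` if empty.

3 | 93 | Ficciones ; 4 | 184 | Circe ; 6 | 101 | Circe ; 9 | 95 | Shogun ; 12 | 248 | Circe

duration < 249: ids {3, 4, 6, 9, 12}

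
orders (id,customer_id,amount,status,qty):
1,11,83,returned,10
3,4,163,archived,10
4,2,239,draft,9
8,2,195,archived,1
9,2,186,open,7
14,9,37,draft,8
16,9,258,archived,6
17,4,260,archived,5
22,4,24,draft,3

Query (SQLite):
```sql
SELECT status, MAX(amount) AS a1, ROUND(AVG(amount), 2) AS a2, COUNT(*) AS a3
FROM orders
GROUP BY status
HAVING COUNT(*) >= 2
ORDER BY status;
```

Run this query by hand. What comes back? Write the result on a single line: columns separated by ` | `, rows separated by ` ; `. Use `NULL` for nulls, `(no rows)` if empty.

Group orders by status.
Per group compute: MAX(amount), ROUND(AVG(amount), 2), COUNT(*).
HAVING: drop groups with fewer than 2 rows.
  archived: ids {3, 8, 16, 17} → MAX(amount)=260, ROUND(AVG(amount), 2)=219, COUNT(*)=4
  draft: ids {4, 14, 22} → MAX(amount)=239, ROUND(AVG(amount), 2)=100, COUNT(*)=3
  open: ids {9} → MAX(amount)=186, ROUND(AVG(amount), 2)=186, COUNT(*)=1
  returned: ids {1} → MAX(amount)=83, ROUND(AVG(amount), 2)=83, COUNT(*)=1

archived | 260 | 219 | 4 ; draft | 239 | 100 | 3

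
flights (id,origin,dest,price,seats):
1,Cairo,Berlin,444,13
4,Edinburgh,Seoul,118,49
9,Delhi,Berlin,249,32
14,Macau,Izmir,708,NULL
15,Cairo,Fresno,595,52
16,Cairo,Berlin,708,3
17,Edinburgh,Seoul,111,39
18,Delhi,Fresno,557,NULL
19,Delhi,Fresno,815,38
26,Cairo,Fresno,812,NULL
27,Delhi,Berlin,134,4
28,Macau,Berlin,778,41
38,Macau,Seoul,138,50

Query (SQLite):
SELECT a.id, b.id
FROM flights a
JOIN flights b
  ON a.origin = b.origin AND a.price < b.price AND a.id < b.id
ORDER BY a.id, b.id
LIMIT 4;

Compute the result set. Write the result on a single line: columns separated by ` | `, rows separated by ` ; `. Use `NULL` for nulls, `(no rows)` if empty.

1 | 15 ; 1 | 16 ; 1 | 26 ; 9 | 18

Pairs (a,b) with same origin, a.price < b.price, a.id < b.id.
origin groups: Cairo:{1,15,16,26} Delhi:{9,18,19,27} Edinburgh:{4,17} Macau:{14,28,38}
Ordered by (a.id, b.id); first 4.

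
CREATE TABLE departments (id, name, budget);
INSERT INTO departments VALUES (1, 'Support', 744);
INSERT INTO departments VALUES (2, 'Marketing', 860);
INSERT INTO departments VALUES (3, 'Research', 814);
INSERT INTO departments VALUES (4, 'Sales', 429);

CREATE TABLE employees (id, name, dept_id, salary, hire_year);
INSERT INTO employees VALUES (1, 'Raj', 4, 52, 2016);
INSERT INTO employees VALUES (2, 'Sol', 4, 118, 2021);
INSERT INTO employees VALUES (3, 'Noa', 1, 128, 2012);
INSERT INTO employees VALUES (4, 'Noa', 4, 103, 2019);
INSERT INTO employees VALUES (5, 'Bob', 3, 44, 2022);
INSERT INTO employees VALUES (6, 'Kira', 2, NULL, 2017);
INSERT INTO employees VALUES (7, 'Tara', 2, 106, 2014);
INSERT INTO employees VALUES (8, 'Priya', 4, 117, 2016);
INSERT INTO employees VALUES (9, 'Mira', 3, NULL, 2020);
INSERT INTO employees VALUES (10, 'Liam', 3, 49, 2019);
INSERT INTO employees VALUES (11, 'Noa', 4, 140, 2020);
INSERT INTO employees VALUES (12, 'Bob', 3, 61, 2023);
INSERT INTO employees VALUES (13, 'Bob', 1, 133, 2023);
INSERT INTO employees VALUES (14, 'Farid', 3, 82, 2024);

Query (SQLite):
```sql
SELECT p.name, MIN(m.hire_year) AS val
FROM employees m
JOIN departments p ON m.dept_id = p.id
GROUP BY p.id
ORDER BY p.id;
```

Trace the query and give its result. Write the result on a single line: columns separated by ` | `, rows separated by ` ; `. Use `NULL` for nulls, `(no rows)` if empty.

Support | 2012 ; Marketing | 2014 ; Research | 2019 ; Sales | 2016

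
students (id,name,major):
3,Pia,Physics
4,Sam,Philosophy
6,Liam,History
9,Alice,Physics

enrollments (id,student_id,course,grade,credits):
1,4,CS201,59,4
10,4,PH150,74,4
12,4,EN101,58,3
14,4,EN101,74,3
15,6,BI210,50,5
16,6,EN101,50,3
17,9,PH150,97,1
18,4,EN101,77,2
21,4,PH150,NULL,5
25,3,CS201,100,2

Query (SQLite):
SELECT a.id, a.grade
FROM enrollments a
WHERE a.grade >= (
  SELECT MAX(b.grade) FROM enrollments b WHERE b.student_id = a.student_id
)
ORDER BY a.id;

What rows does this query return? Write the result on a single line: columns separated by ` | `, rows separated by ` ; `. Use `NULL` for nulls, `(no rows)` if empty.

15 | 50 ; 16 | 50 ; 17 | 97 ; 18 | 77 ; 25 | 100

For each enrollments row a, compute MAX(grade) over rows sharing a.student_id.
Keep row a if a.grade >= that per-group MAX.
  student_id=3: MAX(grade) = 100
  student_id=4: MAX(grade) = 77
  student_id=6: MAX(grade) = 50
  student_id=9: MAX(grade) = 97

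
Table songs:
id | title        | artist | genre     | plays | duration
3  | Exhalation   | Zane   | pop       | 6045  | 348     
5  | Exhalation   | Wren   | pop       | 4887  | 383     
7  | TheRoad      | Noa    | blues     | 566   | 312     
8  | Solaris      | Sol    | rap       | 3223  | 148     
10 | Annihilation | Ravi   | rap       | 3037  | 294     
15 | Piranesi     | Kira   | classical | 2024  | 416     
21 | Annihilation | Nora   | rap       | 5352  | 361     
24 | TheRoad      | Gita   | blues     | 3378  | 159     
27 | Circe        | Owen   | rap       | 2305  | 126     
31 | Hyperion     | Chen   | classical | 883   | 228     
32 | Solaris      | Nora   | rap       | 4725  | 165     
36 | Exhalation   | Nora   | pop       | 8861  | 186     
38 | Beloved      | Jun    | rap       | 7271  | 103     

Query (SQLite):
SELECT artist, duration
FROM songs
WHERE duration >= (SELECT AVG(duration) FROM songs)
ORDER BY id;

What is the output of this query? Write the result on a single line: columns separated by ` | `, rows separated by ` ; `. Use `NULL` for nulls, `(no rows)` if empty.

Scalar subquery: AVG(duration) over all songs rows = 248.384615 (≈; comparison uses full precision).
Keep rows where duration >= that value.

Zane | 348 ; Wren | 383 ; Noa | 312 ; Ravi | 294 ; Kira | 416 ; Nora | 361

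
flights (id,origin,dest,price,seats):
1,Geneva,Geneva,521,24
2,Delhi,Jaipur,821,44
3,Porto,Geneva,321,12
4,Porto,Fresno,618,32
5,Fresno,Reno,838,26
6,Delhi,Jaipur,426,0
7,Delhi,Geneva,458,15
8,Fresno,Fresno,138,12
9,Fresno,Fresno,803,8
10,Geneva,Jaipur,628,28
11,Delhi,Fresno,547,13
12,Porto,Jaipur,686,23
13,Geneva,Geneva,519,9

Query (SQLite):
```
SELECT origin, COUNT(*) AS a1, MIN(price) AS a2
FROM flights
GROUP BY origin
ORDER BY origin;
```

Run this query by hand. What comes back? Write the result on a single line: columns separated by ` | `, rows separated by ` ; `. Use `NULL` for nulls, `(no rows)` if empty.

Group flights by origin.
Per group compute: COUNT(*), MIN(price).
  Delhi: ids {2, 6, 7, 11} → COUNT(*)=4, MIN(price)=426
  Fresno: ids {5, 8, 9} → COUNT(*)=3, MIN(price)=138
  Geneva: ids {1, 10, 13} → COUNT(*)=3, MIN(price)=519
  Porto: ids {3, 4, 12} → COUNT(*)=3, MIN(price)=321

Delhi | 4 | 426 ; Fresno | 3 | 138 ; Geneva | 3 | 519 ; Porto | 3 | 321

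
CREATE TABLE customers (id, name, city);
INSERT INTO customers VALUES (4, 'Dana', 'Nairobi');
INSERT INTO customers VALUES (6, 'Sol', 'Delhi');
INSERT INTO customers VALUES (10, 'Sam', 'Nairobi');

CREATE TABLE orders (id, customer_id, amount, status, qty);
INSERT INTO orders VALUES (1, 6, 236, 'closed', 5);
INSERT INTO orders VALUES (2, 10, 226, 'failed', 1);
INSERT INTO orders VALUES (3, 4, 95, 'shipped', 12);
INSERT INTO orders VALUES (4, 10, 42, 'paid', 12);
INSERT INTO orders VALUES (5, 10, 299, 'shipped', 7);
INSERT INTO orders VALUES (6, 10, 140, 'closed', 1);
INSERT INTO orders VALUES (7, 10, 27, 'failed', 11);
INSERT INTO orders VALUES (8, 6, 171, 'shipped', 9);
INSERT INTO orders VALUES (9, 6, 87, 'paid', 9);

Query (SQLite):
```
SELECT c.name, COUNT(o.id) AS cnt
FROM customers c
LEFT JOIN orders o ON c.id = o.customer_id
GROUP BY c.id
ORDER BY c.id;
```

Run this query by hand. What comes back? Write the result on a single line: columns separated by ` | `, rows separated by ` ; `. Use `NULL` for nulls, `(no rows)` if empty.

Dana | 1 ; Sol | 3 ; Sam | 5

LEFT JOIN keeps every customers row; unmatched ones get NULL for orders columns.
Group by customers.id and compute COUNT(o.id). COUNT(col) of an all-NULL group is 0.
  4: ids {3} → COUNT(o.id)=1
  6: ids {1, 8, 9} → COUNT(o.id)=3
  10: ids {2, 4, 5, 6, 7} → COUNT(o.id)=5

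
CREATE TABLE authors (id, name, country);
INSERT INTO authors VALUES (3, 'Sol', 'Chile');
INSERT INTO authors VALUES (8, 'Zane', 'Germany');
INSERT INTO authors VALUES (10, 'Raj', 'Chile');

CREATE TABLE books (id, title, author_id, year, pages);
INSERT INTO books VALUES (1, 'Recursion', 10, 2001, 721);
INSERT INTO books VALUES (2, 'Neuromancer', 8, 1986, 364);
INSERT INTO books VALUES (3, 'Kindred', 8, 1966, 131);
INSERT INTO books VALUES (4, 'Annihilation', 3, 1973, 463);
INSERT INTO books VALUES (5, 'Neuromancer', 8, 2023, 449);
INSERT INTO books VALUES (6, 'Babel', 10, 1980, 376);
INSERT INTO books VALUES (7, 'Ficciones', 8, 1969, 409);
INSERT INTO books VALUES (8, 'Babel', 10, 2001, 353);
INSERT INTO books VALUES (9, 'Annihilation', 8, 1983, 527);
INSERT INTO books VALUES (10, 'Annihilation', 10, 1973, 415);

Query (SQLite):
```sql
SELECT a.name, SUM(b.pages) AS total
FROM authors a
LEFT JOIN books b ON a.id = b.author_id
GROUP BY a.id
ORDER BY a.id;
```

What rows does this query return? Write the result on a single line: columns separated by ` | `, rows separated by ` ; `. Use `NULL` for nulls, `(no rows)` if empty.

Sol | 463 ; Zane | 1880 ; Raj | 1865

LEFT JOIN keeps every authors row; unmatched ones get NULL for books columns.
Group by authors.id and compute SUM(b.pages). SUM over an all-NULL group is NULL.
  3: ids {4} → SUM(b.pages)=463
  8: ids {2, 3, 5, 7, 9} → SUM(b.pages)=1880
  10: ids {1, 6, 8, 10} → SUM(b.pages)=1865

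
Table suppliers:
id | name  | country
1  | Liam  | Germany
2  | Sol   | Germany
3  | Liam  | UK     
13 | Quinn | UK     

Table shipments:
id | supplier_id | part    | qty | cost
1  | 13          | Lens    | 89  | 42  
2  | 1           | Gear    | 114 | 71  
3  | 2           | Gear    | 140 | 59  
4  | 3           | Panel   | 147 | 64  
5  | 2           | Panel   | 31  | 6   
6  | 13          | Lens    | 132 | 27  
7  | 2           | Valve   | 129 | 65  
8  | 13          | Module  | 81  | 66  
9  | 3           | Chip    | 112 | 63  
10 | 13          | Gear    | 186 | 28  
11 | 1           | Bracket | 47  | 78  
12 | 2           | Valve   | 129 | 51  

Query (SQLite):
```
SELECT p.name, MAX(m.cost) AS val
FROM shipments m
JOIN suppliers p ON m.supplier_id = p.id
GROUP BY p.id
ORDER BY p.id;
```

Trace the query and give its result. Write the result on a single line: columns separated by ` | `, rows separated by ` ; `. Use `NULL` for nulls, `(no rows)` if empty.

Join each shipments row to its suppliers via supplier_id.
Group joined rows by suppliers.id; compute MAX(m.cost) per group.
  1: ids {2, 11} → MAX(m.cost)=78
  2: ids {3, 5, 7, 12} → MAX(m.cost)=65
  3: ids {4, 9} → MAX(m.cost)=64
  13: ids {1, 6, 8, 10} → MAX(m.cost)=66

Liam | 78 ; Sol | 65 ; Liam | 64 ; Quinn | 66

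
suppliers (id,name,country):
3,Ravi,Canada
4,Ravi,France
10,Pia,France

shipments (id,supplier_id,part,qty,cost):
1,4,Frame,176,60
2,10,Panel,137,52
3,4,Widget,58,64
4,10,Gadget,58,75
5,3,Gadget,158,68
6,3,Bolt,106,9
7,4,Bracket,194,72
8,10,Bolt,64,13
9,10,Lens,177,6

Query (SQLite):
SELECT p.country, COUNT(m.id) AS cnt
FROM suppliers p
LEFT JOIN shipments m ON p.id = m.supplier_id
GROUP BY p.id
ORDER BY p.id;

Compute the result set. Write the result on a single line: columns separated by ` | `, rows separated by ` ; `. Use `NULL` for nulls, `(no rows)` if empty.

LEFT JOIN keeps every suppliers row; unmatched ones get NULL for shipments columns.
Group by suppliers.id and compute COUNT(m.id). COUNT(col) of an all-NULL group is 0.
  3: ids {5, 6} → COUNT(m.id)=2
  4: ids {1, 3, 7} → COUNT(m.id)=3
  10: ids {2, 4, 8, 9} → COUNT(m.id)=4

Canada | 2 ; France | 3 ; France | 4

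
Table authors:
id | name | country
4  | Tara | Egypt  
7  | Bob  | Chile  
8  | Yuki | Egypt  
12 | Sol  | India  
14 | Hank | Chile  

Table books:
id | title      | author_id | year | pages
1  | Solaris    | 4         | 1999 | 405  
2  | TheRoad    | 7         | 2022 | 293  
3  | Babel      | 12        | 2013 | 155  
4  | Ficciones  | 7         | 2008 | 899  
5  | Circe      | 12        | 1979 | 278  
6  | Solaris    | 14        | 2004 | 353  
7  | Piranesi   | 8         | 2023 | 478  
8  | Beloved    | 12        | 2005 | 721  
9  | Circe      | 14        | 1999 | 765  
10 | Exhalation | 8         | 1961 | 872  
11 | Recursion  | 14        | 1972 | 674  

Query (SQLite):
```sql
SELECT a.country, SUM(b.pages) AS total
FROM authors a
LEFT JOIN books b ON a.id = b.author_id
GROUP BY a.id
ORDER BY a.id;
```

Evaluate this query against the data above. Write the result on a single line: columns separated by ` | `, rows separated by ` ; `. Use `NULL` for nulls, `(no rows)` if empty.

Egypt | 405 ; Chile | 1192 ; Egypt | 1350 ; India | 1154 ; Chile | 1792

LEFT JOIN keeps every authors row; unmatched ones get NULL for books columns.
Group by authors.id and compute SUM(b.pages). SUM over an all-NULL group is NULL.
  4: ids {1} → SUM(b.pages)=405
  7: ids {2, 4} → SUM(b.pages)=1192
  8: ids {7, 10} → SUM(b.pages)=1350
  12: ids {3, 5, 8} → SUM(b.pages)=1154
  14: ids {6, 9, 11} → SUM(b.pages)=1792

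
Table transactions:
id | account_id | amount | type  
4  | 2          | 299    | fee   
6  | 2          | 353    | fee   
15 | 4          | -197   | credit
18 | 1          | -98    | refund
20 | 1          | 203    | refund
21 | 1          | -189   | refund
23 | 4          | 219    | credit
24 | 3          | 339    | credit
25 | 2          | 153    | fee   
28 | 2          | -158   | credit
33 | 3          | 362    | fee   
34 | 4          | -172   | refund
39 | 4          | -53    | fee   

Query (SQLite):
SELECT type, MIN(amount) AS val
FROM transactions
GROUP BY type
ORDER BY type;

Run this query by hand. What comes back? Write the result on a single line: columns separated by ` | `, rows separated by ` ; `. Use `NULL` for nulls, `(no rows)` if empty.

credit | -197 ; fee | -53 ; refund | -189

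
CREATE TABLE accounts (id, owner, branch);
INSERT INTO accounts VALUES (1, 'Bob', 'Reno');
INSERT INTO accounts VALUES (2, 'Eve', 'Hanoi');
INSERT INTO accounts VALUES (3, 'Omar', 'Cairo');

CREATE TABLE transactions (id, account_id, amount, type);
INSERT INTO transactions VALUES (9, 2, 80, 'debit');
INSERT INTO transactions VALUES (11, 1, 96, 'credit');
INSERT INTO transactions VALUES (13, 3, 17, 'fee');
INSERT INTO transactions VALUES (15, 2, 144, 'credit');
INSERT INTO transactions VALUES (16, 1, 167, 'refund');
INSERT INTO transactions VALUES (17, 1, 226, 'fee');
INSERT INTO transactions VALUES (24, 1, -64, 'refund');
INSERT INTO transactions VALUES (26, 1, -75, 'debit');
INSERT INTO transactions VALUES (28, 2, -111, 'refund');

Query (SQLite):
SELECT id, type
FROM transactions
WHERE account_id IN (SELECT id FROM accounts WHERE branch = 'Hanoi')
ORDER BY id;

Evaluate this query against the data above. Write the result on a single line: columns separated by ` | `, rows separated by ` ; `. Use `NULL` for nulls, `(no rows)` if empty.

9 | debit ; 15 | credit ; 28 | refund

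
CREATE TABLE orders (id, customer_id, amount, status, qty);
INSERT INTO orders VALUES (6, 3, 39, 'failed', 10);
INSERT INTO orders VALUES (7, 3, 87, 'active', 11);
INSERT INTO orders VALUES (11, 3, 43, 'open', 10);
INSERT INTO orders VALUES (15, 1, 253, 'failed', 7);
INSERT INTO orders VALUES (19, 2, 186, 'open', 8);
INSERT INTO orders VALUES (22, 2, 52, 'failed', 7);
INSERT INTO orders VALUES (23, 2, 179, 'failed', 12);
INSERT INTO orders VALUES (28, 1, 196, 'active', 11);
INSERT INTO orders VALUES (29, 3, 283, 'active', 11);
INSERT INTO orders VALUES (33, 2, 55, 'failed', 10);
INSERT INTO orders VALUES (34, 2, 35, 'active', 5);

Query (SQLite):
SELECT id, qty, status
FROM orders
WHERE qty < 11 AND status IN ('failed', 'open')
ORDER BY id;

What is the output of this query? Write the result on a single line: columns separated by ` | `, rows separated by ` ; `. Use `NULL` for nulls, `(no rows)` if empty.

6 | 10 | failed ; 11 | 10 | open ; 15 | 7 | failed ; 19 | 8 | open ; 22 | 7 | failed ; 33 | 10 | failed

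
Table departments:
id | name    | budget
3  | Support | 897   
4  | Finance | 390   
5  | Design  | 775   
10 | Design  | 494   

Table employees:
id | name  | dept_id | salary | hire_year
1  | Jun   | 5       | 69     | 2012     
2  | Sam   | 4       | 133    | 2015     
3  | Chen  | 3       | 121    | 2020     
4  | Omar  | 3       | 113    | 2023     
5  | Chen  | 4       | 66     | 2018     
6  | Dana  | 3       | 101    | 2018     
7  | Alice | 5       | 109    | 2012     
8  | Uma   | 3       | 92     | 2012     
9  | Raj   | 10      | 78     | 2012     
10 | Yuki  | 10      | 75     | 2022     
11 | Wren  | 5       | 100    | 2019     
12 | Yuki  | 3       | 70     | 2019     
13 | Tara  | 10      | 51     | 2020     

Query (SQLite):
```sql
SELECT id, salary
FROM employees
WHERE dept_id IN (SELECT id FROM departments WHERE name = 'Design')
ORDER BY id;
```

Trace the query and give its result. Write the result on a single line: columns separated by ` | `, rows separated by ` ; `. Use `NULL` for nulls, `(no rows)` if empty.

1 | 69 ; 7 | 109 ; 9 | 78 ; 10 | 75 ; 11 | 100 ; 13 | 51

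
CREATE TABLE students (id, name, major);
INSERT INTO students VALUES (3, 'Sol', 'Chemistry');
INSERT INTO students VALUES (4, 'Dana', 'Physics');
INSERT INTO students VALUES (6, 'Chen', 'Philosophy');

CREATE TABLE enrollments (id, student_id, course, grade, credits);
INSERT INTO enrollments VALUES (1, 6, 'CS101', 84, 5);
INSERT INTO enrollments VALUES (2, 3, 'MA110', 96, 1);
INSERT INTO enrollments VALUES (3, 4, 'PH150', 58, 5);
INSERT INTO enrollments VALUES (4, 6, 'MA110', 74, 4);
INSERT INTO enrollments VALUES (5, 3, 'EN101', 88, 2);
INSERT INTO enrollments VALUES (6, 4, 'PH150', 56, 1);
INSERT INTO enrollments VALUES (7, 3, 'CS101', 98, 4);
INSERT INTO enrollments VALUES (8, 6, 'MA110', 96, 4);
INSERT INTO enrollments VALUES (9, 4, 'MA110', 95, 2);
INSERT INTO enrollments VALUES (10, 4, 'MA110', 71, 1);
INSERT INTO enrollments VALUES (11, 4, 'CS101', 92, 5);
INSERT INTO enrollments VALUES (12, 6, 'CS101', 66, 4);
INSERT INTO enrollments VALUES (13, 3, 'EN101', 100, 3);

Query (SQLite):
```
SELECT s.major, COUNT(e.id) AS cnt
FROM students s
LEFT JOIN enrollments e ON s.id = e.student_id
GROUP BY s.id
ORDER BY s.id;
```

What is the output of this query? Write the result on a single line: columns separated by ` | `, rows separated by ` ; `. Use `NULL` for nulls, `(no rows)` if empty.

LEFT JOIN keeps every students row; unmatched ones get NULL for enrollments columns.
Group by students.id and compute COUNT(e.id). COUNT(col) of an all-NULL group is 0.
  3: ids {2, 5, 7, 13} → COUNT(e.id)=4
  4: ids {3, 6, 9, 10, 11} → COUNT(e.id)=5
  6: ids {1, 4, 8, 12} → COUNT(e.id)=4

Chemistry | 4 ; Physics | 5 ; Philosophy | 4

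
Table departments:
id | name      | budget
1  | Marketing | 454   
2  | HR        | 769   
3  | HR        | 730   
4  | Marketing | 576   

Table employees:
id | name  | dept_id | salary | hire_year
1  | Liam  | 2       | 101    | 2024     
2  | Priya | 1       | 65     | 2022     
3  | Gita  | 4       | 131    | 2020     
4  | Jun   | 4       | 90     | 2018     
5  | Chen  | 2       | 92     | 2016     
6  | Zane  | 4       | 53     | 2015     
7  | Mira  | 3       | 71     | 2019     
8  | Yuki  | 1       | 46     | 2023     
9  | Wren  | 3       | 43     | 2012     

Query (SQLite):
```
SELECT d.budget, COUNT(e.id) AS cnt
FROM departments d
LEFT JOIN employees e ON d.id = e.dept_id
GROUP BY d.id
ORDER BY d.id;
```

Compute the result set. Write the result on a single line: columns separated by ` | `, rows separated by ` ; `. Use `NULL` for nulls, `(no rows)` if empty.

454 | 2 ; 769 | 2 ; 730 | 2 ; 576 | 3

LEFT JOIN keeps every departments row; unmatched ones get NULL for employees columns.
Group by departments.id and compute COUNT(e.id). COUNT(col) of an all-NULL group is 0.
  1: ids {2, 8} → COUNT(e.id)=2
  2: ids {1, 5} → COUNT(e.id)=2
  3: ids {7, 9} → COUNT(e.id)=2
  4: ids {3, 4, 6} → COUNT(e.id)=3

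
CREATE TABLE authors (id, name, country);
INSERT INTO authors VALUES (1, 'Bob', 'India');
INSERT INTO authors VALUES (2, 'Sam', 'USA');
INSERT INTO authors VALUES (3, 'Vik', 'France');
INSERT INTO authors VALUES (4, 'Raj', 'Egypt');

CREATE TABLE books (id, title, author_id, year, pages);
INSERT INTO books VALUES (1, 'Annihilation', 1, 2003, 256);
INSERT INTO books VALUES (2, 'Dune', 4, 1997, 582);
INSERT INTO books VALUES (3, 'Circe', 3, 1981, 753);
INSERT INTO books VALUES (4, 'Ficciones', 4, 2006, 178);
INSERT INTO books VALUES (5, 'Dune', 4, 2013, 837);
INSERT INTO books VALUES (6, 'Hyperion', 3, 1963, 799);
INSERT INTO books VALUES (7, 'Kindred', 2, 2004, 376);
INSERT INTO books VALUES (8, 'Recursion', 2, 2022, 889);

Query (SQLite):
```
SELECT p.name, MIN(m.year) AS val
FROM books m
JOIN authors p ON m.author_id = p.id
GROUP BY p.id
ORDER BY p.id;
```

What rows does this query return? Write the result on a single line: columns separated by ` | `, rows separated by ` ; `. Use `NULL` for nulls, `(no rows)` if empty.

Bob | 2003 ; Sam | 2004 ; Vik | 1963 ; Raj | 1997

Join each books row to its authors via author_id.
Group joined rows by authors.id; compute MIN(m.year) per group.
  1: ids {1} → MIN(m.year)=2003
  2: ids {7, 8} → MIN(m.year)=2004
  3: ids {3, 6} → MIN(m.year)=1963
  4: ids {2, 4, 5} → MIN(m.year)=1997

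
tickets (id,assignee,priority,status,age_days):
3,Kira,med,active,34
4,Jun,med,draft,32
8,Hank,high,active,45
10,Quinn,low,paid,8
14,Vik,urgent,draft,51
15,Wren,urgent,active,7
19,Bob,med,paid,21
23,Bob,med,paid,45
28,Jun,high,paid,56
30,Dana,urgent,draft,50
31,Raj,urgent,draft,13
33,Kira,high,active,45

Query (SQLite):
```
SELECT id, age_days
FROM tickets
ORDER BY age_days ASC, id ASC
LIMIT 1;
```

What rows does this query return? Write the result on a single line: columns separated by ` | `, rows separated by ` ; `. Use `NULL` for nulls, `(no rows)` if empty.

Sort by age_days asc, tiebreak id asc: (7, id=15), (8, id=10), (13, id=31), (21, id=19) …. Take first 1.

15 | 7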